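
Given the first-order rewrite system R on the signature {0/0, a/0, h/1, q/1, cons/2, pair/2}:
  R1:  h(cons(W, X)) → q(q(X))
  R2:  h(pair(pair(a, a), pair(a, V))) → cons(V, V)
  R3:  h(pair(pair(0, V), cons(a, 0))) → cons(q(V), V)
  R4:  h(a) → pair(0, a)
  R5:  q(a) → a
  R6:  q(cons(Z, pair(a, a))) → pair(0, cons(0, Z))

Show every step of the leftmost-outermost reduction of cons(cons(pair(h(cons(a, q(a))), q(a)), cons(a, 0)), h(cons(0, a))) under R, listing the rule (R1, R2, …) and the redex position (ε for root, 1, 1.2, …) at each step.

cons(cons(pair(a, a), cons(a, 0)), a)

1. cons(cons(pair(h(cons(a, q(a))), q(a)), cons(a, 0)), h(cons(0, a)))  →  cons(cons(pair(q(q(q(a))), q(a)), cons(a, 0)), h(cons(0, a)))   [R1 at 1.1.1]
2. cons(cons(pair(q(q(q(a))), q(a)), cons(a, 0)), h(cons(0, a)))  →  cons(cons(pair(q(q(a)), q(a)), cons(a, 0)), h(cons(0, a)))   [R5 at 1.1.1.1.1]
3. cons(cons(pair(q(q(a)), q(a)), cons(a, 0)), h(cons(0, a)))  →  cons(cons(pair(q(a), q(a)), cons(a, 0)), h(cons(0, a)))   [R5 at 1.1.1.1]
4. cons(cons(pair(q(a), q(a)), cons(a, 0)), h(cons(0, a)))  →  cons(cons(pair(a, q(a)), cons(a, 0)), h(cons(0, a)))   [R5 at 1.1.1]
5. cons(cons(pair(a, q(a)), cons(a, 0)), h(cons(0, a)))  →  cons(cons(pair(a, a), cons(a, 0)), h(cons(0, a)))   [R5 at 1.1.2]
6. cons(cons(pair(a, a), cons(a, 0)), h(cons(0, a)))  →  cons(cons(pair(a, a), cons(a, 0)), q(q(a)))   [R1 at 2]
7. cons(cons(pair(a, a), cons(a, 0)), q(q(a)))  →  cons(cons(pair(a, a), cons(a, 0)), q(a))   [R5 at 2.1]
8. cons(cons(pair(a, a), cons(a, 0)), q(a))  →  cons(cons(pair(a, a), cons(a, 0)), a)   [R5 at 2]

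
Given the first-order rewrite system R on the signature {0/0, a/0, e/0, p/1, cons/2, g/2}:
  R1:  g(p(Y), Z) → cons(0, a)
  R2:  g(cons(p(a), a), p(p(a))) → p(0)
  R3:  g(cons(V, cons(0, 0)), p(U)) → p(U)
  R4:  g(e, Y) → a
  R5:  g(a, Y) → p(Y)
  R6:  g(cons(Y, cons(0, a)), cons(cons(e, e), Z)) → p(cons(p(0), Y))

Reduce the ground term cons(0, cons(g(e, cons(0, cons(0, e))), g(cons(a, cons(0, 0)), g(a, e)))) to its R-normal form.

cons(0, cons(a, p(e)))

1. cons(0, cons(g(e, cons(0, cons(0, e))), g(cons(a, cons(0, 0)), g(a, e))))  →  cons(0, cons(a, g(cons(a, cons(0, 0)), g(a, e))))   [R4 at 2.1]
2. cons(0, cons(a, g(cons(a, cons(0, 0)), g(a, e))))  →  cons(0, cons(a, g(cons(a, cons(0, 0)), p(e))))   [R5 at 2.2.2]
3. cons(0, cons(a, g(cons(a, cons(0, 0)), p(e))))  →  cons(0, cons(a, p(e)))   [R3 at 2.2]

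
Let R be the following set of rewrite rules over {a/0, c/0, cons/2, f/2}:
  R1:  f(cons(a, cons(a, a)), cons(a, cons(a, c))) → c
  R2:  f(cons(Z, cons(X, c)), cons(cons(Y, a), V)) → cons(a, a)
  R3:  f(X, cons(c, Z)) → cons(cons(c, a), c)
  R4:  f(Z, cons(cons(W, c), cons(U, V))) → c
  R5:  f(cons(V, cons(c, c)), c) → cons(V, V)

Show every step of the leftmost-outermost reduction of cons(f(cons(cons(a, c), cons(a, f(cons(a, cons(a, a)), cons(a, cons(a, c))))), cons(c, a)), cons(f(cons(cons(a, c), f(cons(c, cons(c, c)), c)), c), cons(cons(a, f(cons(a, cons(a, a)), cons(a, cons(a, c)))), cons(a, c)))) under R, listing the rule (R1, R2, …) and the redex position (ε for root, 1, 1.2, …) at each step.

1. cons(f(cons(cons(a, c), cons(a, f(cons(a, cons(a, a)), cons(a, cons(a, c))))), cons(c, a)), cons(f(cons(cons(a, c), f(cons(c, cons(c, c)), c)), c), cons(cons(a, f(cons(a, cons(a, a)), cons(a, cons(a, c)))), cons(a, c))))  →  cons(cons(cons(c, a), c), cons(f(cons(cons(a, c), f(cons(c, cons(c, c)), c)), c), cons(cons(a, f(cons(a, cons(a, a)), cons(a, cons(a, c)))), cons(a, c))))   [R3 at 1]
2. cons(cons(cons(c, a), c), cons(f(cons(cons(a, c), f(cons(c, cons(c, c)), c)), c), cons(cons(a, f(cons(a, cons(a, a)), cons(a, cons(a, c)))), cons(a, c))))  →  cons(cons(cons(c, a), c), cons(f(cons(cons(a, c), cons(c, c)), c), cons(cons(a, f(cons(a, cons(a, a)), cons(a, cons(a, c)))), cons(a, c))))   [R5 at 2.1.1.2]
3. cons(cons(cons(c, a), c), cons(f(cons(cons(a, c), cons(c, c)), c), cons(cons(a, f(cons(a, cons(a, a)), cons(a, cons(a, c)))), cons(a, c))))  →  cons(cons(cons(c, a), c), cons(cons(cons(a, c), cons(a, c)), cons(cons(a, f(cons(a, cons(a, a)), cons(a, cons(a, c)))), cons(a, c))))   [R5 at 2.1]
4. cons(cons(cons(c, a), c), cons(cons(cons(a, c), cons(a, c)), cons(cons(a, f(cons(a, cons(a, a)), cons(a, cons(a, c)))), cons(a, c))))  →  cons(cons(cons(c, a), c), cons(cons(cons(a, c), cons(a, c)), cons(cons(a, c), cons(a, c))))   [R1 at 2.2.1.2]

cons(cons(cons(c, a), c), cons(cons(cons(a, c), cons(a, c)), cons(cons(a, c), cons(a, c))))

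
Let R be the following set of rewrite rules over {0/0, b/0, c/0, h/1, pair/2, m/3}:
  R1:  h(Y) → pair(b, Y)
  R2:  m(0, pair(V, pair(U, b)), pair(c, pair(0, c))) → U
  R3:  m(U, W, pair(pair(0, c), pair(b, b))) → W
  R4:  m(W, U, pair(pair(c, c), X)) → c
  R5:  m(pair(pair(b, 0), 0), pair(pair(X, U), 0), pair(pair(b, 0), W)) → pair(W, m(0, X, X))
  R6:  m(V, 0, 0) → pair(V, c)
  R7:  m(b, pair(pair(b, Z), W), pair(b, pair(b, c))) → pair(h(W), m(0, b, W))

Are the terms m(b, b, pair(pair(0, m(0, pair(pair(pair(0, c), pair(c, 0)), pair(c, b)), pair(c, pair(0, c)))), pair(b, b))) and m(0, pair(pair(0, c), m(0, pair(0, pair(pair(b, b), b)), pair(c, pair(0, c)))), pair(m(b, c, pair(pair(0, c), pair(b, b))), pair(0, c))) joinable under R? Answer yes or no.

Reduce t₁ = m(b, b, pair(pair(0, m(0, pair(pair(pair(0, c), pair(c, 0)), pair(c, b)), pair(c, pair(0, c)))), pair(b, b))):
1. m(b, b, pair(pair(0, m(0, pair(pair(pair(0, c), pair(c, 0)), pair(c, b)), pair(c, pair(0, c)))), pair(b, b)))  →  m(b, b, pair(pair(0, c), pair(b, b)))   [R2 at 3.1.2]
2. m(b, b, pair(pair(0, c), pair(b, b)))  →  b   [R3 at ε]

Reduce t₂ = m(0, pair(pair(0, c), m(0, pair(0, pair(pair(b, b), b)), pair(c, pair(0, c)))), pair(m(b, c, pair(pair(0, c), pair(b, b))), pair(0, c))):
1. m(0, pair(pair(0, c), m(0, pair(0, pair(pair(b, b), b)), pair(c, pair(0, c)))), pair(m(b, c, pair(pair(0, c), pair(b, b))), pair(0, c)))  →  m(0, pair(pair(0, c), pair(b, b)), pair(m(b, c, pair(pair(0, c), pair(b, b))), pair(0, c)))   [R2 at 2.2]
2. m(0, pair(pair(0, c), pair(b, b)), pair(m(b, c, pair(pair(0, c), pair(b, b))), pair(0, c)))  →  m(0, pair(pair(0, c), pair(b, b)), pair(c, pair(0, c)))   [R3 at 3.1]
3. m(0, pair(pair(0, c), pair(b, b)), pair(c, pair(0, c)))  →  b   [R2 at ε]

yes — NF(t₁) = b, NF(t₂) = b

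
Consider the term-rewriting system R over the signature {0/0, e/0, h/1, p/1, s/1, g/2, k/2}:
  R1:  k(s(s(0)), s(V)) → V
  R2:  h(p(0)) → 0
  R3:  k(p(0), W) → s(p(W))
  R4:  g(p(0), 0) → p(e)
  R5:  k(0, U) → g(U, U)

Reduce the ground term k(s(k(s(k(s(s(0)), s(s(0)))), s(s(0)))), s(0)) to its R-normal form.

1. k(s(k(s(k(s(s(0)), s(s(0)))), s(s(0)))), s(0))  →  k(s(k(s(s(0)), s(s(0)))), s(0))   [R1 at 1.1.1.1]
2. k(s(k(s(s(0)), s(s(0)))), s(0))  →  k(s(s(0)), s(0))   [R1 at 1.1]
3. k(s(s(0)), s(0))  →  0   [R1 at ε]

0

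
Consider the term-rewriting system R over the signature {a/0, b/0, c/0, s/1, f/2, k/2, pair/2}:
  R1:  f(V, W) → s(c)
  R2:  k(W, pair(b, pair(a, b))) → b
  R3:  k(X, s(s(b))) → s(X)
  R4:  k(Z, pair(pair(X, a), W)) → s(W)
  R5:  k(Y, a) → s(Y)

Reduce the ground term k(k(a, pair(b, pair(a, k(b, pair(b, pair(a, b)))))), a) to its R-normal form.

s(b)

1. k(k(a, pair(b, pair(a, k(b, pair(b, pair(a, b)))))), a)  →  s(k(a, pair(b, pair(a, k(b, pair(b, pair(a, b)))))))   [R5 at ε]
2. s(k(a, pair(b, pair(a, k(b, pair(b, pair(a, b)))))))  →  s(k(a, pair(b, pair(a, b))))   [R2 at 1.2.2.2]
3. s(k(a, pair(b, pair(a, b))))  →  s(b)   [R2 at 1]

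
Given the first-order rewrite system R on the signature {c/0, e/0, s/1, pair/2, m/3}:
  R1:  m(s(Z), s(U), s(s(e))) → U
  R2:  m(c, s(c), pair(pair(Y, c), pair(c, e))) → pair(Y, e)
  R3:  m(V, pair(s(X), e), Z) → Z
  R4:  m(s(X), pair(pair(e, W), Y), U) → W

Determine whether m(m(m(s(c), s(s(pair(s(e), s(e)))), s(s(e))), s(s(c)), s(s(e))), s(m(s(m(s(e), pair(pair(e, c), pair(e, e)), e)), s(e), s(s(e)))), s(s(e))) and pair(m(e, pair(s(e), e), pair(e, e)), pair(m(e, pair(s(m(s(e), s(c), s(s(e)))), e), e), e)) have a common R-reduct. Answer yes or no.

no — NF(t₁) = e, NF(t₂) = pair(pair(e, e), pair(e, e))

Reduce t₁ = m(m(m(s(c), s(s(pair(s(e), s(e)))), s(s(e))), s(s(c)), s(s(e))), s(m(s(m(s(e), pair(pair(e, c), pair(e, e)), e)), s(e), s(s(e)))), s(s(e))):
1. m(m(m(s(c), s(s(pair(s(e), s(e)))), s(s(e))), s(s(c)), s(s(e))), s(m(s(m(s(e), pair(pair(e, c), pair(e, e)), e)), s(e), s(s(e)))), s(s(e)))  →  m(m(s(pair(s(e), s(e))), s(s(c)), s(s(e))), s(m(s(m(s(e), pair(pair(e, c), pair(e, e)), e)), s(e), s(s(e)))), s(s(e)))   [R1 at 1.1]
2. m(m(s(pair(s(e), s(e))), s(s(c)), s(s(e))), s(m(s(m(s(e), pair(pair(e, c), pair(e, e)), e)), s(e), s(s(e)))), s(s(e)))  →  m(s(c), s(m(s(m(s(e), pair(pair(e, c), pair(e, e)), e)), s(e), s(s(e)))), s(s(e)))   [R1 at 1]
3. m(s(c), s(m(s(m(s(e), pair(pair(e, c), pair(e, e)), e)), s(e), s(s(e)))), s(s(e)))  →  m(s(m(s(e), pair(pair(e, c), pair(e, e)), e)), s(e), s(s(e)))   [R1 at ε]
4. m(s(m(s(e), pair(pair(e, c), pair(e, e)), e)), s(e), s(s(e)))  →  e   [R1 at ε]

Reduce t₂ = pair(m(e, pair(s(e), e), pair(e, e)), pair(m(e, pair(s(m(s(e), s(c), s(s(e)))), e), e), e)):
1. pair(m(e, pair(s(e), e), pair(e, e)), pair(m(e, pair(s(m(s(e), s(c), s(s(e)))), e), e), e))  →  pair(pair(e, e), pair(m(e, pair(s(m(s(e), s(c), s(s(e)))), e), e), e))   [R3 at 1]
2. pair(pair(e, e), pair(m(e, pair(s(m(s(e), s(c), s(s(e)))), e), e), e))  →  pair(pair(e, e), pair(e, e))   [R3 at 2.1]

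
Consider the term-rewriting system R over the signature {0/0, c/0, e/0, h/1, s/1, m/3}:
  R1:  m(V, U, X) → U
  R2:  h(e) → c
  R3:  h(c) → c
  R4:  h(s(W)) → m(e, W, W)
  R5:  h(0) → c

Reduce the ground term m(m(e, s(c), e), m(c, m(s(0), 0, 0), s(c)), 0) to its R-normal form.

0

1. m(m(e, s(c), e), m(c, m(s(0), 0, 0), s(c)), 0)  →  m(c, m(s(0), 0, 0), s(c))   [R1 at ε]
2. m(c, m(s(0), 0, 0), s(c))  →  m(s(0), 0, 0)   [R1 at ε]
3. m(s(0), 0, 0)  →  0   [R1 at ε]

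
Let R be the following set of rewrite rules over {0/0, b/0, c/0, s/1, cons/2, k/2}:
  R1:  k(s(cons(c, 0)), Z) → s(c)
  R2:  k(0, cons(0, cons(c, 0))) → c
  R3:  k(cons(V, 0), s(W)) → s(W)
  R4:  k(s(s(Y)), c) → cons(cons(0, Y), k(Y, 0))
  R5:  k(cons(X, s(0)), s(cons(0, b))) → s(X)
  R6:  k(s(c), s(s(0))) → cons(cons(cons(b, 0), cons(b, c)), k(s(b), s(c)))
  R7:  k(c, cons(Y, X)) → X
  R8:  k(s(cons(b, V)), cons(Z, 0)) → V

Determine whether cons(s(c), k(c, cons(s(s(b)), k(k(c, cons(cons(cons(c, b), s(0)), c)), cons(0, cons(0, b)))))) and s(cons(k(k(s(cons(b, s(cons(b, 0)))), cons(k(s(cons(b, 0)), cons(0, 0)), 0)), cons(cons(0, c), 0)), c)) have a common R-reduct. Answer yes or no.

Reduce t₁ = cons(s(c), k(c, cons(s(s(b)), k(k(c, cons(cons(cons(c, b), s(0)), c)), cons(0, cons(0, b)))))):
1. cons(s(c), k(c, cons(s(s(b)), k(k(c, cons(cons(cons(c, b), s(0)), c)), cons(0, cons(0, b))))))  →  cons(s(c), k(k(c, cons(cons(cons(c, b), s(0)), c)), cons(0, cons(0, b))))   [R7 at 2]
2. cons(s(c), k(k(c, cons(cons(cons(c, b), s(0)), c)), cons(0, cons(0, b))))  →  cons(s(c), k(c, cons(0, cons(0, b))))   [R7 at 2.1]
3. cons(s(c), k(c, cons(0, cons(0, b))))  →  cons(s(c), cons(0, b))   [R7 at 2]

Reduce t₂ = s(cons(k(k(s(cons(b, s(cons(b, 0)))), cons(k(s(cons(b, 0)), cons(0, 0)), 0)), cons(cons(0, c), 0)), c)):
1. s(cons(k(k(s(cons(b, s(cons(b, 0)))), cons(k(s(cons(b, 0)), cons(0, 0)), 0)), cons(cons(0, c), 0)), c))  →  s(cons(k(s(cons(b, 0)), cons(cons(0, c), 0)), c))   [R8 at 1.1.1]
2. s(cons(k(s(cons(b, 0)), cons(cons(0, c), 0)), c))  →  s(cons(0, c))   [R8 at 1.1]

no — NF(t₁) = cons(s(c), cons(0, b)), NF(t₂) = s(cons(0, c))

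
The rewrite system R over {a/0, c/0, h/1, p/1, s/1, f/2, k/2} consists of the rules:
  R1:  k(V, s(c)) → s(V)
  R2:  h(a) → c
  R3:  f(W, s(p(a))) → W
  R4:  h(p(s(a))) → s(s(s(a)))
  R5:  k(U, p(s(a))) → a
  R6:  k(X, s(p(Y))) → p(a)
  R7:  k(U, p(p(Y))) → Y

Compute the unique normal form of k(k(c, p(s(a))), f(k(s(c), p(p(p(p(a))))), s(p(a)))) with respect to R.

1. k(k(c, p(s(a))), f(k(s(c), p(p(p(p(a))))), s(p(a))))  →  k(a, f(k(s(c), p(p(p(p(a))))), s(p(a))))   [R5 at 1]
2. k(a, f(k(s(c), p(p(p(p(a))))), s(p(a))))  →  k(a, k(s(c), p(p(p(p(a))))))   [R3 at 2]
3. k(a, k(s(c), p(p(p(p(a))))))  →  k(a, p(p(a)))   [R7 at 2]
4. k(a, p(p(a)))  →  a   [R7 at ε]

a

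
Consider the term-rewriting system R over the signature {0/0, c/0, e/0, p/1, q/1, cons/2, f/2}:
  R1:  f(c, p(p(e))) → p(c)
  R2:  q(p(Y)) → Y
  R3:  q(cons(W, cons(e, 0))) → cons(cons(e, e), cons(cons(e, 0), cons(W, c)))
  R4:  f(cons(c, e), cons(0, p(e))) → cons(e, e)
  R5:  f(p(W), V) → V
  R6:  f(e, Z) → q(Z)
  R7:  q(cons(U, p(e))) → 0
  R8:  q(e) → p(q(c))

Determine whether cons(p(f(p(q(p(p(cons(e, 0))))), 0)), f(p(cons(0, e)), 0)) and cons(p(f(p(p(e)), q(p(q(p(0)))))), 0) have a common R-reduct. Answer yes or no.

Reduce t₁ = cons(p(f(p(q(p(p(cons(e, 0))))), 0)), f(p(cons(0, e)), 0)):
1. cons(p(f(p(q(p(p(cons(e, 0))))), 0)), f(p(cons(0, e)), 0))  →  cons(p(0), f(p(cons(0, e)), 0))   [R5 at 1.1]
2. cons(p(0), f(p(cons(0, e)), 0))  →  cons(p(0), 0)   [R5 at 2]

Reduce t₂ = cons(p(f(p(p(e)), q(p(q(p(0)))))), 0):
1. cons(p(f(p(p(e)), q(p(q(p(0)))))), 0)  →  cons(p(q(p(q(p(0))))), 0)   [R5 at 1.1]
2. cons(p(q(p(q(p(0))))), 0)  →  cons(p(q(p(0))), 0)   [R2 at 1.1]
3. cons(p(q(p(0))), 0)  →  cons(p(0), 0)   [R2 at 1.1]

yes — NF(t₁) = cons(p(0), 0), NF(t₂) = cons(p(0), 0)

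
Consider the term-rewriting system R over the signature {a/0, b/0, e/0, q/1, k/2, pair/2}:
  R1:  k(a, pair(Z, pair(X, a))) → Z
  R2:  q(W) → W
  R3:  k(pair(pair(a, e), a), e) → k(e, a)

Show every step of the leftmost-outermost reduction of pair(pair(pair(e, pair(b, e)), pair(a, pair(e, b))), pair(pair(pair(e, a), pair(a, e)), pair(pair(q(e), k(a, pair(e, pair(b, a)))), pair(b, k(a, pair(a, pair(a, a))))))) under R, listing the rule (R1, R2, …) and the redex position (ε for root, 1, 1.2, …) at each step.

1. pair(pair(pair(e, pair(b, e)), pair(a, pair(e, b))), pair(pair(pair(e, a), pair(a, e)), pair(pair(q(e), k(a, pair(e, pair(b, a)))), pair(b, k(a, pair(a, pair(a, a)))))))  →  pair(pair(pair(e, pair(b, e)), pair(a, pair(e, b))), pair(pair(pair(e, a), pair(a, e)), pair(pair(e, k(a, pair(e, pair(b, a)))), pair(b, k(a, pair(a, pair(a, a)))))))   [R2 at 2.2.1.1]
2. pair(pair(pair(e, pair(b, e)), pair(a, pair(e, b))), pair(pair(pair(e, a), pair(a, e)), pair(pair(e, k(a, pair(e, pair(b, a)))), pair(b, k(a, pair(a, pair(a, a)))))))  →  pair(pair(pair(e, pair(b, e)), pair(a, pair(e, b))), pair(pair(pair(e, a), pair(a, e)), pair(pair(e, e), pair(b, k(a, pair(a, pair(a, a)))))))   [R1 at 2.2.1.2]
3. pair(pair(pair(e, pair(b, e)), pair(a, pair(e, b))), pair(pair(pair(e, a), pair(a, e)), pair(pair(e, e), pair(b, k(a, pair(a, pair(a, a)))))))  →  pair(pair(pair(e, pair(b, e)), pair(a, pair(e, b))), pair(pair(pair(e, a), pair(a, e)), pair(pair(e, e), pair(b, a))))   [R1 at 2.2.2.2]

pair(pair(pair(e, pair(b, e)), pair(a, pair(e, b))), pair(pair(pair(e, a), pair(a, e)), pair(pair(e, e), pair(b, a))))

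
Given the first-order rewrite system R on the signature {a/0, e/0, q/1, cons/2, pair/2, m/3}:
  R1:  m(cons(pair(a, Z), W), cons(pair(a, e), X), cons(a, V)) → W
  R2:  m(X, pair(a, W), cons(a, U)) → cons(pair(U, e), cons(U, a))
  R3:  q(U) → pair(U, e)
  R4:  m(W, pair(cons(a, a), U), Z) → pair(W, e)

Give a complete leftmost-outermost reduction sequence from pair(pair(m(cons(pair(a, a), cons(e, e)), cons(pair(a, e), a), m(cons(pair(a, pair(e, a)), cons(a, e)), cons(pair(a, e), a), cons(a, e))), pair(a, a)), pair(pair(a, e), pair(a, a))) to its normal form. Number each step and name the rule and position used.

pair(pair(cons(e, e), pair(a, a)), pair(pair(a, e), pair(a, a)))

1. pair(pair(m(cons(pair(a, a), cons(e, e)), cons(pair(a, e), a), m(cons(pair(a, pair(e, a)), cons(a, e)), cons(pair(a, e), a), cons(a, e))), pair(a, a)), pair(pair(a, e), pair(a, a)))  →  pair(pair(m(cons(pair(a, a), cons(e, e)), cons(pair(a, e), a), cons(a, e)), pair(a, a)), pair(pair(a, e), pair(a, a)))   [R1 at 1.1.3]
2. pair(pair(m(cons(pair(a, a), cons(e, e)), cons(pair(a, e), a), cons(a, e)), pair(a, a)), pair(pair(a, e), pair(a, a)))  →  pair(pair(cons(e, e), pair(a, a)), pair(pair(a, e), pair(a, a)))   [R1 at 1.1]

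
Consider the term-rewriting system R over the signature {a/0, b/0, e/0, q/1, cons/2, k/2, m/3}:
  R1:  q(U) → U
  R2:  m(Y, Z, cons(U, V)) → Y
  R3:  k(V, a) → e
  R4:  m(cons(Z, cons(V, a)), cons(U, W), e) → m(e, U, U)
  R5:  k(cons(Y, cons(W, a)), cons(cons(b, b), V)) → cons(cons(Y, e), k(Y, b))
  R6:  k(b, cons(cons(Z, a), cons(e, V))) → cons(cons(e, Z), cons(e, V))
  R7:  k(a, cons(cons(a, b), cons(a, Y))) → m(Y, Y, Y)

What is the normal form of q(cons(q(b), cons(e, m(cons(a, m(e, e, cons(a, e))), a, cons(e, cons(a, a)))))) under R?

1. q(cons(q(b), cons(e, m(cons(a, m(e, e, cons(a, e))), a, cons(e, cons(a, a))))))  →  cons(q(b), cons(e, m(cons(a, m(e, e, cons(a, e))), a, cons(e, cons(a, a)))))   [R1 at ε]
2. cons(q(b), cons(e, m(cons(a, m(e, e, cons(a, e))), a, cons(e, cons(a, a)))))  →  cons(b, cons(e, m(cons(a, m(e, e, cons(a, e))), a, cons(e, cons(a, a)))))   [R1 at 1]
3. cons(b, cons(e, m(cons(a, m(e, e, cons(a, e))), a, cons(e, cons(a, a)))))  →  cons(b, cons(e, cons(a, m(e, e, cons(a, e)))))   [R2 at 2.2]
4. cons(b, cons(e, cons(a, m(e, e, cons(a, e)))))  →  cons(b, cons(e, cons(a, e)))   [R2 at 2.2.2]

cons(b, cons(e, cons(a, e)))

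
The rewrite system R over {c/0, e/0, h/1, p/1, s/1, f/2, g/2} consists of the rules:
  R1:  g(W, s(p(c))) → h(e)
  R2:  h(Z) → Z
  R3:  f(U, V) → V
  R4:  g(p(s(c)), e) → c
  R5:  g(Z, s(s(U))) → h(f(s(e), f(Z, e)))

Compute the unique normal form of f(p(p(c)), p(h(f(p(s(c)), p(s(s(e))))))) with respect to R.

p(p(s(s(e))))

1. f(p(p(c)), p(h(f(p(s(c)), p(s(s(e)))))))  →  p(h(f(p(s(c)), p(s(s(e))))))   [R3 at ε]
2. p(h(f(p(s(c)), p(s(s(e))))))  →  p(f(p(s(c)), p(s(s(e)))))   [R2 at 1]
3. p(f(p(s(c)), p(s(s(e)))))  →  p(p(s(s(e))))   [R3 at 1]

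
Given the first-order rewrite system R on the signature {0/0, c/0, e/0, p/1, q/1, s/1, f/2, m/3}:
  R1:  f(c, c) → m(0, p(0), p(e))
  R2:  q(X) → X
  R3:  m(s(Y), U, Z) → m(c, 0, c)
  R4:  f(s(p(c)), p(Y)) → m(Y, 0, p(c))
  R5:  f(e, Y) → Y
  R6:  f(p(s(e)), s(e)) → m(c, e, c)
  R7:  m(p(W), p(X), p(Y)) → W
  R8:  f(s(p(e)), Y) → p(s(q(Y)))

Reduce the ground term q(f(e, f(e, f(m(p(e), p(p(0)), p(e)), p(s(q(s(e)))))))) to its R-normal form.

p(s(s(e)))

1. q(f(e, f(e, f(m(p(e), p(p(0)), p(e)), p(s(q(s(e))))))))  →  f(e, f(e, f(m(p(e), p(p(0)), p(e)), p(s(q(s(e)))))))   [R2 at ε]
2. f(e, f(e, f(m(p(e), p(p(0)), p(e)), p(s(q(s(e)))))))  →  f(e, f(m(p(e), p(p(0)), p(e)), p(s(q(s(e))))))   [R5 at ε]
3. f(e, f(m(p(e), p(p(0)), p(e)), p(s(q(s(e))))))  →  f(m(p(e), p(p(0)), p(e)), p(s(q(s(e)))))   [R5 at ε]
4. f(m(p(e), p(p(0)), p(e)), p(s(q(s(e)))))  →  f(e, p(s(q(s(e)))))   [R7 at 1]
5. f(e, p(s(q(s(e)))))  →  p(s(q(s(e))))   [R5 at ε]
6. p(s(q(s(e))))  →  p(s(s(e)))   [R2 at 1.1]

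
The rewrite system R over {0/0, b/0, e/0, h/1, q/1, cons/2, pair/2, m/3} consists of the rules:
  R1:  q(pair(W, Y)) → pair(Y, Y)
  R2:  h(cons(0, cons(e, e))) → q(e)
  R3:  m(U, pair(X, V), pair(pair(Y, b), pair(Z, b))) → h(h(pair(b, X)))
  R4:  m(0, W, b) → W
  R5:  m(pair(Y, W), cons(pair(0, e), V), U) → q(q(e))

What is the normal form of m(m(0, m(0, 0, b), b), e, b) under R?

1. m(m(0, m(0, 0, b), b), e, b)  →  m(m(0, 0, b), e, b)   [R4 at 1]
2. m(m(0, 0, b), e, b)  →  m(0, e, b)   [R4 at 1]
3. m(0, e, b)  →  e   [R4 at ε]

e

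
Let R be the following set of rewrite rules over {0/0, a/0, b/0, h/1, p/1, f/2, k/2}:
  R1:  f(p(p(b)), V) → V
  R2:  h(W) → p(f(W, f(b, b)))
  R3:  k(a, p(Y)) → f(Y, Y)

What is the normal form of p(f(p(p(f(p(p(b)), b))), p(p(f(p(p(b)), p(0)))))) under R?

1. p(f(p(p(f(p(p(b)), b))), p(p(f(p(p(b)), p(0))))))  →  p(f(p(p(b)), p(p(f(p(p(b)), p(0))))))   [R1 at 1.1.1.1]
2. p(f(p(p(b)), p(p(f(p(p(b)), p(0))))))  →  p(p(p(f(p(p(b)), p(0)))))   [R1 at 1]
3. p(p(p(f(p(p(b)), p(0)))))  →  p(p(p(p(0))))   [R1 at 1.1.1]

p(p(p(p(0))))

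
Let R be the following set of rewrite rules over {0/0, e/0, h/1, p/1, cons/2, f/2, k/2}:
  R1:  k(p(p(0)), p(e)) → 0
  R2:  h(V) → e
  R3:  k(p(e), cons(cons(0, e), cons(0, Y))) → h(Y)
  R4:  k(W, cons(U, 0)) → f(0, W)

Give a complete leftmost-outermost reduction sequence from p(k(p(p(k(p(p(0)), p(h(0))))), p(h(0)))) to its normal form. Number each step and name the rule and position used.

1. p(k(p(p(k(p(p(0)), p(h(0))))), p(h(0))))  →  p(k(p(p(k(p(p(0)), p(e)))), p(h(0))))   [R2 at 1.1.1.1.2.1]
2. p(k(p(p(k(p(p(0)), p(e)))), p(h(0))))  →  p(k(p(p(0)), p(h(0))))   [R1 at 1.1.1.1]
3. p(k(p(p(0)), p(h(0))))  →  p(k(p(p(0)), p(e)))   [R2 at 1.2.1]
4. p(k(p(p(0)), p(e)))  →  p(0)   [R1 at 1]

p(0)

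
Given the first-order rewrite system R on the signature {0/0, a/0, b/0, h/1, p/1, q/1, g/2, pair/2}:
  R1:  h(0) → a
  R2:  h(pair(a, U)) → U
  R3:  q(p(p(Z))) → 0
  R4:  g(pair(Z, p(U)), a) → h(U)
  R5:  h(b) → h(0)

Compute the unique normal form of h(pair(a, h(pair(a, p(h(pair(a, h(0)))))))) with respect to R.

1. h(pair(a, h(pair(a, p(h(pair(a, h(0))))))))  →  h(pair(a, p(h(pair(a, h(0))))))   [R2 at ε]
2. h(pair(a, p(h(pair(a, h(0))))))  →  p(h(pair(a, h(0))))   [R2 at ε]
3. p(h(pair(a, h(0))))  →  p(h(0))   [R2 at 1]
4. p(h(0))  →  p(a)   [R1 at 1]

p(a)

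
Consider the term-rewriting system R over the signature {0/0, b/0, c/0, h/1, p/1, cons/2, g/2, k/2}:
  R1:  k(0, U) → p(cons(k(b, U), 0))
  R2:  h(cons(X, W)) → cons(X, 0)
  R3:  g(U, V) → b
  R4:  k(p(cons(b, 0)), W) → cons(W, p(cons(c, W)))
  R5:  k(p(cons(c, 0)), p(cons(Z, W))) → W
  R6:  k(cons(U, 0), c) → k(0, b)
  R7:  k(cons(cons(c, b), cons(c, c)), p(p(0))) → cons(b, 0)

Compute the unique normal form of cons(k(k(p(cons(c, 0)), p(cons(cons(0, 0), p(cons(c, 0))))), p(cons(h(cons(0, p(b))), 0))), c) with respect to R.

cons(0, c)

1. cons(k(k(p(cons(c, 0)), p(cons(cons(0, 0), p(cons(c, 0))))), p(cons(h(cons(0, p(b))), 0))), c)  →  cons(k(p(cons(c, 0)), p(cons(h(cons(0, p(b))), 0))), c)   [R5 at 1.1]
2. cons(k(p(cons(c, 0)), p(cons(h(cons(0, p(b))), 0))), c)  →  cons(0, c)   [R5 at 1]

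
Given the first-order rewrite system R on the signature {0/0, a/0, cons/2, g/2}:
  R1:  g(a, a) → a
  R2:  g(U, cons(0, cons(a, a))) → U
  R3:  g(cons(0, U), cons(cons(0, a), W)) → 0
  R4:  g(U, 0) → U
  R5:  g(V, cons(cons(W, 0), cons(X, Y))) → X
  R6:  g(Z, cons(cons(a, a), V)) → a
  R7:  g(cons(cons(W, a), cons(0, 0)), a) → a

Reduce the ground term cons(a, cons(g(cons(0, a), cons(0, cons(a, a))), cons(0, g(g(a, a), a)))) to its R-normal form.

cons(a, cons(cons(0, a), cons(0, a)))

1. cons(a, cons(g(cons(0, a), cons(0, cons(a, a))), cons(0, g(g(a, a), a))))  →  cons(a, cons(cons(0, a), cons(0, g(g(a, a), a))))   [R2 at 2.1]
2. cons(a, cons(cons(0, a), cons(0, g(g(a, a), a))))  →  cons(a, cons(cons(0, a), cons(0, g(a, a))))   [R1 at 2.2.2.1]
3. cons(a, cons(cons(0, a), cons(0, g(a, a))))  →  cons(a, cons(cons(0, a), cons(0, a)))   [R1 at 2.2.2]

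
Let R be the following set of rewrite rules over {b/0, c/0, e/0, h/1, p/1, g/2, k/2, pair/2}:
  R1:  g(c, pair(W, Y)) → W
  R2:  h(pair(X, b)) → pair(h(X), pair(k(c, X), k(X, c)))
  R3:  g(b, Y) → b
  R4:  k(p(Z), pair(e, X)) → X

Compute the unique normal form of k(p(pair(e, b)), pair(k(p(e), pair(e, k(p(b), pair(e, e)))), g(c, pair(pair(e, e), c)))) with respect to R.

1. k(p(pair(e, b)), pair(k(p(e), pair(e, k(p(b), pair(e, e)))), g(c, pair(pair(e, e), c))))  →  k(p(pair(e, b)), pair(k(p(b), pair(e, e)), g(c, pair(pair(e, e), c))))   [R4 at 2.1]
2. k(p(pair(e, b)), pair(k(p(b), pair(e, e)), g(c, pair(pair(e, e), c))))  →  k(p(pair(e, b)), pair(e, g(c, pair(pair(e, e), c))))   [R4 at 2.1]
3. k(p(pair(e, b)), pair(e, g(c, pair(pair(e, e), c))))  →  g(c, pair(pair(e, e), c))   [R4 at ε]
4. g(c, pair(pair(e, e), c))  →  pair(e, e)   [R1 at ε]

pair(e, e)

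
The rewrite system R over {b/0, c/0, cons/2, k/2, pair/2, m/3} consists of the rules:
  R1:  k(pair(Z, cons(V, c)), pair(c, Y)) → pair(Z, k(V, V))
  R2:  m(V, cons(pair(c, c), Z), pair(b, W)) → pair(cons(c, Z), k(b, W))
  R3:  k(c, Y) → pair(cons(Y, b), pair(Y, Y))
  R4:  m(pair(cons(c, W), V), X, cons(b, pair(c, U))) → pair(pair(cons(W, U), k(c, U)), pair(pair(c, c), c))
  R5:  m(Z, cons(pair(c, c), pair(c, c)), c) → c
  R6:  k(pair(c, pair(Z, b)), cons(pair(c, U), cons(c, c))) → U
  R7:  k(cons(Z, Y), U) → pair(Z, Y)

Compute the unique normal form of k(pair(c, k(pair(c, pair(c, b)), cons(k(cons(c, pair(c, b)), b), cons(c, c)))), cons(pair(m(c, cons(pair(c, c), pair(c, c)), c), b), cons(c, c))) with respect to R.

1. k(pair(c, k(pair(c, pair(c, b)), cons(k(cons(c, pair(c, b)), b), cons(c, c)))), cons(pair(m(c, cons(pair(c, c), pair(c, c)), c), b), cons(c, c)))  →  k(pair(c, k(pair(c, pair(c, b)), cons(pair(c, pair(c, b)), cons(c, c)))), cons(pair(m(c, cons(pair(c, c), pair(c, c)), c), b), cons(c, c)))   [R7 at 1.2.2.1]
2. k(pair(c, k(pair(c, pair(c, b)), cons(pair(c, pair(c, b)), cons(c, c)))), cons(pair(m(c, cons(pair(c, c), pair(c, c)), c), b), cons(c, c)))  →  k(pair(c, pair(c, b)), cons(pair(m(c, cons(pair(c, c), pair(c, c)), c), b), cons(c, c)))   [R6 at 1.2]
3. k(pair(c, pair(c, b)), cons(pair(m(c, cons(pair(c, c), pair(c, c)), c), b), cons(c, c)))  →  k(pair(c, pair(c, b)), cons(pair(c, b), cons(c, c)))   [R5 at 2.1.1]
4. k(pair(c, pair(c, b)), cons(pair(c, b), cons(c, c)))  →  b   [R6 at ε]

b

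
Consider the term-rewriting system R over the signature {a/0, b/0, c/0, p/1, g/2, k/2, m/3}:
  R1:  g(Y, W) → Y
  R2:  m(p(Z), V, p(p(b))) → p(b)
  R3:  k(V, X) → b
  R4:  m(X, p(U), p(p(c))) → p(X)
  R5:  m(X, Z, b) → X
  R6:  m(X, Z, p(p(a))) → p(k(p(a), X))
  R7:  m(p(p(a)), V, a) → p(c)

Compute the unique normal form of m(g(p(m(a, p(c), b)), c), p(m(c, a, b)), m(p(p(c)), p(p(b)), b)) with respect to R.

p(p(a))

1. m(g(p(m(a, p(c), b)), c), p(m(c, a, b)), m(p(p(c)), p(p(b)), b))  →  m(p(m(a, p(c), b)), p(m(c, a, b)), m(p(p(c)), p(p(b)), b))   [R1 at 1]
2. m(p(m(a, p(c), b)), p(m(c, a, b)), m(p(p(c)), p(p(b)), b))  →  m(p(a), p(m(c, a, b)), m(p(p(c)), p(p(b)), b))   [R5 at 1.1]
3. m(p(a), p(m(c, a, b)), m(p(p(c)), p(p(b)), b))  →  m(p(a), p(c), m(p(p(c)), p(p(b)), b))   [R5 at 2.1]
4. m(p(a), p(c), m(p(p(c)), p(p(b)), b))  →  m(p(a), p(c), p(p(c)))   [R5 at 3]
5. m(p(a), p(c), p(p(c)))  →  p(p(a))   [R4 at ε]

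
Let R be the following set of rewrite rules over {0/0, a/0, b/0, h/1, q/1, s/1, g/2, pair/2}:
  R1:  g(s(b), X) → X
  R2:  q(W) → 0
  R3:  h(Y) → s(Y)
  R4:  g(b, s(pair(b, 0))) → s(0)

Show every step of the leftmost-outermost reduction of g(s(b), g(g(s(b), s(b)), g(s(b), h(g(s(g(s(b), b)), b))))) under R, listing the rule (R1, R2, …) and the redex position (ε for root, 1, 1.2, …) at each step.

s(b)

1. g(s(b), g(g(s(b), s(b)), g(s(b), h(g(s(g(s(b), b)), b)))))  →  g(g(s(b), s(b)), g(s(b), h(g(s(g(s(b), b)), b))))   [R1 at ε]
2. g(g(s(b), s(b)), g(s(b), h(g(s(g(s(b), b)), b))))  →  g(s(b), g(s(b), h(g(s(g(s(b), b)), b))))   [R1 at 1]
3. g(s(b), g(s(b), h(g(s(g(s(b), b)), b))))  →  g(s(b), h(g(s(g(s(b), b)), b)))   [R1 at ε]
4. g(s(b), h(g(s(g(s(b), b)), b)))  →  h(g(s(g(s(b), b)), b))   [R1 at ε]
5. h(g(s(g(s(b), b)), b))  →  s(g(s(g(s(b), b)), b))   [R3 at ε]
6. s(g(s(g(s(b), b)), b))  →  s(g(s(b), b))   [R1 at 1.1.1]
7. s(g(s(b), b))  →  s(b)   [R1 at 1]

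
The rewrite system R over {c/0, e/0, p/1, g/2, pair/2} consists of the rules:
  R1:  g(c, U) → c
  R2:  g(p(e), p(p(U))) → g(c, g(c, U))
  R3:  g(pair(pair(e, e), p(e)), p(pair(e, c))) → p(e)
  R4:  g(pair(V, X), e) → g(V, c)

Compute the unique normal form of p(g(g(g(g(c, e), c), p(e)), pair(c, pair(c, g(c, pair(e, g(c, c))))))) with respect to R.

p(c)

1. p(g(g(g(g(c, e), c), p(e)), pair(c, pair(c, g(c, pair(e, g(c, c)))))))  →  p(g(g(g(c, c), p(e)), pair(c, pair(c, g(c, pair(e, g(c, c)))))))   [R1 at 1.1.1.1]
2. p(g(g(g(c, c), p(e)), pair(c, pair(c, g(c, pair(e, g(c, c)))))))  →  p(g(g(c, p(e)), pair(c, pair(c, g(c, pair(e, g(c, c)))))))   [R1 at 1.1.1]
3. p(g(g(c, p(e)), pair(c, pair(c, g(c, pair(e, g(c, c)))))))  →  p(g(c, pair(c, pair(c, g(c, pair(e, g(c, c)))))))   [R1 at 1.1]
4. p(g(c, pair(c, pair(c, g(c, pair(e, g(c, c)))))))  →  p(c)   [R1 at 1]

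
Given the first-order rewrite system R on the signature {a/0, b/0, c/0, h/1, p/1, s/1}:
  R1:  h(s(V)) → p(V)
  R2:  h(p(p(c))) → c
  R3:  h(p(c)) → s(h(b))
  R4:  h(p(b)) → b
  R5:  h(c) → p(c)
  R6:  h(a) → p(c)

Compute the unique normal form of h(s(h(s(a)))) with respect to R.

p(p(a))

1. h(s(h(s(a))))  →  p(h(s(a)))   [R1 at ε]
2. p(h(s(a)))  →  p(p(a))   [R1 at 1]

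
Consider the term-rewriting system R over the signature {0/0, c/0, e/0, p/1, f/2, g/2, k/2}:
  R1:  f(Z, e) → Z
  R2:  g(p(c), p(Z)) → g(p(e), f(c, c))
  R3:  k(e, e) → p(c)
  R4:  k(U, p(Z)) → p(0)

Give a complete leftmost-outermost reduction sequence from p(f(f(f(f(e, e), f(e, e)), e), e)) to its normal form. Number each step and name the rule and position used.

p(e)

1. p(f(f(f(f(e, e), f(e, e)), e), e))  →  p(f(f(f(e, e), f(e, e)), e))   [R1 at 1]
2. p(f(f(f(e, e), f(e, e)), e))  →  p(f(f(e, e), f(e, e)))   [R1 at 1]
3. p(f(f(e, e), f(e, e)))  →  p(f(e, f(e, e)))   [R1 at 1.1]
4. p(f(e, f(e, e)))  →  p(f(e, e))   [R1 at 1.2]
5. p(f(e, e))  →  p(e)   [R1 at 1]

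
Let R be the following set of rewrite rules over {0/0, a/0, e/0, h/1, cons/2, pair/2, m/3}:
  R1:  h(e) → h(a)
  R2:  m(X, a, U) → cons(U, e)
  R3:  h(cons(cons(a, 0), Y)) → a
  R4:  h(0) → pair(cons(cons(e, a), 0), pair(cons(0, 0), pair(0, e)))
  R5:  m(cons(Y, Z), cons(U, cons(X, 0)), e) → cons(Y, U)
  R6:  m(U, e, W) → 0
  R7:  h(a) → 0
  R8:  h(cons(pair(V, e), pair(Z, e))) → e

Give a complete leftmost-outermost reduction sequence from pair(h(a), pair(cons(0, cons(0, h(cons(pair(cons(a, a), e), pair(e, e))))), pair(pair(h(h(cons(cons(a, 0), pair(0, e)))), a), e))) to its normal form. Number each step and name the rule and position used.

1. pair(h(a), pair(cons(0, cons(0, h(cons(pair(cons(a, a), e), pair(e, e))))), pair(pair(h(h(cons(cons(a, 0), pair(0, e)))), a), e)))  →  pair(0, pair(cons(0, cons(0, h(cons(pair(cons(a, a), e), pair(e, e))))), pair(pair(h(h(cons(cons(a, 0), pair(0, e)))), a), e)))   [R7 at 1]
2. pair(0, pair(cons(0, cons(0, h(cons(pair(cons(a, a), e), pair(e, e))))), pair(pair(h(h(cons(cons(a, 0), pair(0, e)))), a), e)))  →  pair(0, pair(cons(0, cons(0, e)), pair(pair(h(h(cons(cons(a, 0), pair(0, e)))), a), e)))   [R8 at 2.1.2.2]
3. pair(0, pair(cons(0, cons(0, e)), pair(pair(h(h(cons(cons(a, 0), pair(0, e)))), a), e)))  →  pair(0, pair(cons(0, cons(0, e)), pair(pair(h(a), a), e)))   [R3 at 2.2.1.1.1]
4. pair(0, pair(cons(0, cons(0, e)), pair(pair(h(a), a), e)))  →  pair(0, pair(cons(0, cons(0, e)), pair(pair(0, a), e)))   [R7 at 2.2.1.1]

pair(0, pair(cons(0, cons(0, e)), pair(pair(0, a), e)))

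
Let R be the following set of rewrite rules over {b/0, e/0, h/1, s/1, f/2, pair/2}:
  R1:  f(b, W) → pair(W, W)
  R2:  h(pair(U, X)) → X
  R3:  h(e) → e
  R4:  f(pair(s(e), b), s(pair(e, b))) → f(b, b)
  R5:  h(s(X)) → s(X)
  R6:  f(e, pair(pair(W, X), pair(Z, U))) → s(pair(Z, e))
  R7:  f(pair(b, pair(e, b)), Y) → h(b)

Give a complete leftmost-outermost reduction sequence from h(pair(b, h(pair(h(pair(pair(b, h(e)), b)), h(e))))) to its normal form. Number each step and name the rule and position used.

1. h(pair(b, h(pair(h(pair(pair(b, h(e)), b)), h(e)))))  →  h(pair(h(pair(pair(b, h(e)), b)), h(e)))   [R2 at ε]
2. h(pair(h(pair(pair(b, h(e)), b)), h(e)))  →  h(e)   [R2 at ε]
3. h(e)  →  e   [R3 at ε]

e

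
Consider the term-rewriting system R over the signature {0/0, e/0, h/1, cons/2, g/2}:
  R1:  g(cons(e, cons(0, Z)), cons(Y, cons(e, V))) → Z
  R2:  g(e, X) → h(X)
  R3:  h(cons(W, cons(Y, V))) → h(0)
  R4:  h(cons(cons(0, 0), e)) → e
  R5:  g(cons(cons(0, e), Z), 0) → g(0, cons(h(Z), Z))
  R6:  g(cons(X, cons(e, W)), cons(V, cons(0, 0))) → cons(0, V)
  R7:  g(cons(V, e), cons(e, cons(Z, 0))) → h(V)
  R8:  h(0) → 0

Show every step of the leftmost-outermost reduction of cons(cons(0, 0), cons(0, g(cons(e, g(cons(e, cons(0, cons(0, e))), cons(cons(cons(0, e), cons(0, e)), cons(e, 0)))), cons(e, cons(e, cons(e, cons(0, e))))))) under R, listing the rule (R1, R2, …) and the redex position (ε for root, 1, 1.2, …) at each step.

1. cons(cons(0, 0), cons(0, g(cons(e, g(cons(e, cons(0, cons(0, e))), cons(cons(cons(0, e), cons(0, e)), cons(e, 0)))), cons(e, cons(e, cons(e, cons(0, e)))))))  →  cons(cons(0, 0), cons(0, g(cons(e, cons(0, e)), cons(e, cons(e, cons(e, cons(0, e)))))))   [R1 at 2.2.1.2]
2. cons(cons(0, 0), cons(0, g(cons(e, cons(0, e)), cons(e, cons(e, cons(e, cons(0, e)))))))  →  cons(cons(0, 0), cons(0, e))   [R1 at 2.2]

cons(cons(0, 0), cons(0, e))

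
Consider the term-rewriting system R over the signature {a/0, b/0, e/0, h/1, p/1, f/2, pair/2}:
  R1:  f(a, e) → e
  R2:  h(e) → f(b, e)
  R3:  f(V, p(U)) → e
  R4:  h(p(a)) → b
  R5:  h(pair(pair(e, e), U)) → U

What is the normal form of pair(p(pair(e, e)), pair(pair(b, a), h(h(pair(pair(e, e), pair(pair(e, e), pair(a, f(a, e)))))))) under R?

1. pair(p(pair(e, e)), pair(pair(b, a), h(h(pair(pair(e, e), pair(pair(e, e), pair(a, f(a, e))))))))  →  pair(p(pair(e, e)), pair(pair(b, a), h(pair(pair(e, e), pair(a, f(a, e))))))   [R5 at 2.2.1]
2. pair(p(pair(e, e)), pair(pair(b, a), h(pair(pair(e, e), pair(a, f(a, e))))))  →  pair(p(pair(e, e)), pair(pair(b, a), pair(a, f(a, e))))   [R5 at 2.2]
3. pair(p(pair(e, e)), pair(pair(b, a), pair(a, f(a, e))))  →  pair(p(pair(e, e)), pair(pair(b, a), pair(a, e)))   [R1 at 2.2.2]

pair(p(pair(e, e)), pair(pair(b, a), pair(a, e)))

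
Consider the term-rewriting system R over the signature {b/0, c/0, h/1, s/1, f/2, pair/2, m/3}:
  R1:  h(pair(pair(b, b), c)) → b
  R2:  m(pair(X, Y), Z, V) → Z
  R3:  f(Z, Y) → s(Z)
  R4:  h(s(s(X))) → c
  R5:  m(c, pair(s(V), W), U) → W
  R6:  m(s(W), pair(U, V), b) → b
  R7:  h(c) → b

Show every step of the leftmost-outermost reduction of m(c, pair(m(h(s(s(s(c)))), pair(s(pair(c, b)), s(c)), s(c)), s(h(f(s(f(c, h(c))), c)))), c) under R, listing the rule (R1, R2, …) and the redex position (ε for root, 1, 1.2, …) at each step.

1. m(c, pair(m(h(s(s(s(c)))), pair(s(pair(c, b)), s(c)), s(c)), s(h(f(s(f(c, h(c))), c)))), c)  →  m(c, pair(m(c, pair(s(pair(c, b)), s(c)), s(c)), s(h(f(s(f(c, h(c))), c)))), c)   [R4 at 2.1.1]
2. m(c, pair(m(c, pair(s(pair(c, b)), s(c)), s(c)), s(h(f(s(f(c, h(c))), c)))), c)  →  m(c, pair(s(c), s(h(f(s(f(c, h(c))), c)))), c)   [R5 at 2.1]
3. m(c, pair(s(c), s(h(f(s(f(c, h(c))), c)))), c)  →  s(h(f(s(f(c, h(c))), c)))   [R5 at ε]
4. s(h(f(s(f(c, h(c))), c)))  →  s(h(s(s(f(c, h(c))))))   [R3 at 1.1]
5. s(h(s(s(f(c, h(c))))))  →  s(c)   [R4 at 1]

s(c)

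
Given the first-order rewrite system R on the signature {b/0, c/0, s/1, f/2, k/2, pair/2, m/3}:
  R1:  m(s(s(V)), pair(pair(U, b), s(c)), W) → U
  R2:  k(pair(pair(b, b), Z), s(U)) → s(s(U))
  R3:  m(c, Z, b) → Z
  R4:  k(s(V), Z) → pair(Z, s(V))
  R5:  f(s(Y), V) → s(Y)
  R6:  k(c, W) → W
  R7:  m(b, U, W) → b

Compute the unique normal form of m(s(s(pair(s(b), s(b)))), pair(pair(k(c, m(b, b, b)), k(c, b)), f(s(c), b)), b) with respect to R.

1. m(s(s(pair(s(b), s(b)))), pair(pair(k(c, m(b, b, b)), k(c, b)), f(s(c), b)), b)  →  m(s(s(pair(s(b), s(b)))), pair(pair(m(b, b, b), k(c, b)), f(s(c), b)), b)   [R6 at 2.1.1]
2. m(s(s(pair(s(b), s(b)))), pair(pair(m(b, b, b), k(c, b)), f(s(c), b)), b)  →  m(s(s(pair(s(b), s(b)))), pair(pair(b, k(c, b)), f(s(c), b)), b)   [R7 at 2.1.1]
3. m(s(s(pair(s(b), s(b)))), pair(pair(b, k(c, b)), f(s(c), b)), b)  →  m(s(s(pair(s(b), s(b)))), pair(pair(b, b), f(s(c), b)), b)   [R6 at 2.1.2]
4. m(s(s(pair(s(b), s(b)))), pair(pair(b, b), f(s(c), b)), b)  →  m(s(s(pair(s(b), s(b)))), pair(pair(b, b), s(c)), b)   [R5 at 2.2]
5. m(s(s(pair(s(b), s(b)))), pair(pair(b, b), s(c)), b)  →  b   [R1 at ε]

b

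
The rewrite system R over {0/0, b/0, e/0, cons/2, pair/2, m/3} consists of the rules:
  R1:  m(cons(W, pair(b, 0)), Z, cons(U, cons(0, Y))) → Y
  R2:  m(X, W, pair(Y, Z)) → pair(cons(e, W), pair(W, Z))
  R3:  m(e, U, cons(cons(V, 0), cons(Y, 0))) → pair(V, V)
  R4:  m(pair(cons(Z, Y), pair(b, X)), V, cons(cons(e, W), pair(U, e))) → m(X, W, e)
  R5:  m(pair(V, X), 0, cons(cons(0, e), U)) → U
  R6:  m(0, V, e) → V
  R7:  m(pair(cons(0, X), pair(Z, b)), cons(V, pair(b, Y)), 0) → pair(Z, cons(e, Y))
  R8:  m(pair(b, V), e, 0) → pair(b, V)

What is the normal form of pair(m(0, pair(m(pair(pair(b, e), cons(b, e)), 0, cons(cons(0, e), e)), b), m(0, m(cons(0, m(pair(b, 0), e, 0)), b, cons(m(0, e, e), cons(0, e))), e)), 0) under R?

pair(pair(e, b), 0)

1. pair(m(0, pair(m(pair(pair(b, e), cons(b, e)), 0, cons(cons(0, e), e)), b), m(0, m(cons(0, m(pair(b, 0), e, 0)), b, cons(m(0, e, e), cons(0, e))), e)), 0)  →  pair(m(0, pair(e, b), m(0, m(cons(0, m(pair(b, 0), e, 0)), b, cons(m(0, e, e), cons(0, e))), e)), 0)   [R5 at 1.2.1]
2. pair(m(0, pair(e, b), m(0, m(cons(0, m(pair(b, 0), e, 0)), b, cons(m(0, e, e), cons(0, e))), e)), 0)  →  pair(m(0, pair(e, b), m(cons(0, m(pair(b, 0), e, 0)), b, cons(m(0, e, e), cons(0, e)))), 0)   [R6 at 1.3]
3. pair(m(0, pair(e, b), m(cons(0, m(pair(b, 0), e, 0)), b, cons(m(0, e, e), cons(0, e)))), 0)  →  pair(m(0, pair(e, b), m(cons(0, pair(b, 0)), b, cons(m(0, e, e), cons(0, e)))), 0)   [R8 at 1.3.1.2]
4. pair(m(0, pair(e, b), m(cons(0, pair(b, 0)), b, cons(m(0, e, e), cons(0, e)))), 0)  →  pair(m(0, pair(e, b), e), 0)   [R1 at 1.3]
5. pair(m(0, pair(e, b), e), 0)  →  pair(pair(e, b), 0)   [R6 at 1]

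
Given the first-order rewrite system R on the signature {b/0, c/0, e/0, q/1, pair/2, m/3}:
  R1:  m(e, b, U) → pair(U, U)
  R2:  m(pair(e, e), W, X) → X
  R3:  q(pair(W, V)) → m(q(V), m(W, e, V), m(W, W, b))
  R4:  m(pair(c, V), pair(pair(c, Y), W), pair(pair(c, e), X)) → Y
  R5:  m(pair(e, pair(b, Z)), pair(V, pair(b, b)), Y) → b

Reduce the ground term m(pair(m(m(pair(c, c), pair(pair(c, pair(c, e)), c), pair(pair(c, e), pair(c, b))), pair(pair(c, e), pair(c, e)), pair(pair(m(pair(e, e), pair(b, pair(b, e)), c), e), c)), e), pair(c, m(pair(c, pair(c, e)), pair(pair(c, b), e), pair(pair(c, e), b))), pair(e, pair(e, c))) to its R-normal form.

pair(e, pair(e, c))

1. m(pair(m(m(pair(c, c), pair(pair(c, pair(c, e)), c), pair(pair(c, e), pair(c, b))), pair(pair(c, e), pair(c, e)), pair(pair(m(pair(e, e), pair(b, pair(b, e)), c), e), c)), e), pair(c, m(pair(c, pair(c, e)), pair(pair(c, b), e), pair(pair(c, e), b))), pair(e, pair(e, c)))  →  m(pair(m(pair(c, e), pair(pair(c, e), pair(c, e)), pair(pair(m(pair(e, e), pair(b, pair(b, e)), c), e), c)), e), pair(c, m(pair(c, pair(c, e)), pair(pair(c, b), e), pair(pair(c, e), b))), pair(e, pair(e, c)))   [R4 at 1.1.1]
2. m(pair(m(pair(c, e), pair(pair(c, e), pair(c, e)), pair(pair(m(pair(e, e), pair(b, pair(b, e)), c), e), c)), e), pair(c, m(pair(c, pair(c, e)), pair(pair(c, b), e), pair(pair(c, e), b))), pair(e, pair(e, c)))  →  m(pair(m(pair(c, e), pair(pair(c, e), pair(c, e)), pair(pair(c, e), c)), e), pair(c, m(pair(c, pair(c, e)), pair(pair(c, b), e), pair(pair(c, e), b))), pair(e, pair(e, c)))   [R2 at 1.1.3.1.1]
3. m(pair(m(pair(c, e), pair(pair(c, e), pair(c, e)), pair(pair(c, e), c)), e), pair(c, m(pair(c, pair(c, e)), pair(pair(c, b), e), pair(pair(c, e), b))), pair(e, pair(e, c)))  →  m(pair(e, e), pair(c, m(pair(c, pair(c, e)), pair(pair(c, b), e), pair(pair(c, e), b))), pair(e, pair(e, c)))   [R4 at 1.1]
4. m(pair(e, e), pair(c, m(pair(c, pair(c, e)), pair(pair(c, b), e), pair(pair(c, e), b))), pair(e, pair(e, c)))  →  pair(e, pair(e, c))   [R2 at ε]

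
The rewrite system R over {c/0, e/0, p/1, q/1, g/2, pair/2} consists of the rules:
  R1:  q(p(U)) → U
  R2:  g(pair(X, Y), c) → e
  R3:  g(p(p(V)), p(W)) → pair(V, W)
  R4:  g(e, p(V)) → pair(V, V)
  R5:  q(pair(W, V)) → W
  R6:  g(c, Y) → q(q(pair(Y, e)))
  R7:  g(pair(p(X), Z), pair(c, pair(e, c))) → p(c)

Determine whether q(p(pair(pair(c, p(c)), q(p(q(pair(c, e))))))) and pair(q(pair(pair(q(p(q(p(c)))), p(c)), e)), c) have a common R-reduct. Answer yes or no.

yes — NF(t₁) = pair(pair(c, p(c)), c), NF(t₂) = pair(pair(c, p(c)), c)

Reduce t₁ = q(p(pair(pair(c, p(c)), q(p(q(pair(c, e))))))):
1. q(p(pair(pair(c, p(c)), q(p(q(pair(c, e)))))))  →  pair(pair(c, p(c)), q(p(q(pair(c, e)))))   [R1 at ε]
2. pair(pair(c, p(c)), q(p(q(pair(c, e)))))  →  pair(pair(c, p(c)), q(pair(c, e)))   [R1 at 2]
3. pair(pair(c, p(c)), q(pair(c, e)))  →  pair(pair(c, p(c)), c)   [R5 at 2]

Reduce t₂ = pair(q(pair(pair(q(p(q(p(c)))), p(c)), e)), c):
1. pair(q(pair(pair(q(p(q(p(c)))), p(c)), e)), c)  →  pair(pair(q(p(q(p(c)))), p(c)), c)   [R5 at 1]
2. pair(pair(q(p(q(p(c)))), p(c)), c)  →  pair(pair(q(p(c)), p(c)), c)   [R1 at 1.1]
3. pair(pair(q(p(c)), p(c)), c)  →  pair(pair(c, p(c)), c)   [R1 at 1.1]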